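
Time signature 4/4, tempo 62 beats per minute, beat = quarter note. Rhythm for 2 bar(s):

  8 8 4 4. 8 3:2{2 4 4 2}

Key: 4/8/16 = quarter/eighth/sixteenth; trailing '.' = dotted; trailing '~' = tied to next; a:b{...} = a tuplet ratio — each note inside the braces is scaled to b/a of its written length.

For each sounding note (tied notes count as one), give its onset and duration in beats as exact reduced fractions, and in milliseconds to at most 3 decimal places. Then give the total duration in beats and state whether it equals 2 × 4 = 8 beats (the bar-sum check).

1) 0.0ms=0b +483.871ms=1/2b
2) 483.871ms=1/2b +483.871ms=1/2b
3) 967.742ms=1b +967.742ms=1b
4) 1935.484ms=2b +1451.613ms=3/2b
5) 3387.097ms=7/2b +483.871ms=1/2b
6) 3870.968ms=4b +1290.323ms=4/3b
7) 5161.29ms=16/3b +645.161ms=2/3b
8) 5806.452ms=6b +645.161ms=2/3b
9) 6451.613ms=20/3b +1290.323ms=4/3b
Σ=8b of 8 (62bpm 4/4) — PASS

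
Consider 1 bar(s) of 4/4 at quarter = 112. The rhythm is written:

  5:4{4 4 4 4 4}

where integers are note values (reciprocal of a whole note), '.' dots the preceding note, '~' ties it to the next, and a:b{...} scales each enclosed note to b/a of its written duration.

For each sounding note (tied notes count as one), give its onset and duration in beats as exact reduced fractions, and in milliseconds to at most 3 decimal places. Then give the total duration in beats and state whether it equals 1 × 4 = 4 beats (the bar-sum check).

1) 0.0ms=0b +428.571ms=4/5b
2) 428.571ms=4/5b +428.571ms=4/5b
3) 857.143ms=8/5b +428.571ms=4/5b
4) 1285.714ms=12/5b +428.571ms=4/5b
5) 1714.286ms=16/5b +428.571ms=4/5b
Σ=4b of 4 (112bpm 4/4) — PASS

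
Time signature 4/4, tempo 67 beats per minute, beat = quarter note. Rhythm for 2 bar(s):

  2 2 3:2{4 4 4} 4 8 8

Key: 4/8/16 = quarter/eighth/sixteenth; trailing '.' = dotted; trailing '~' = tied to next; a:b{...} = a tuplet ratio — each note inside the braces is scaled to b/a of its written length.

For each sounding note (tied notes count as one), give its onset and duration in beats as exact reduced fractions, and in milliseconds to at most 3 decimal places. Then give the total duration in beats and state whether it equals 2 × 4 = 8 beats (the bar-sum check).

1) 0.0ms=0b +1791.045ms=2b
2) 1791.045ms=2b +1791.045ms=2b
3) 3582.09ms=4b +597.015ms=2/3b
4) 4179.104ms=14/3b +597.015ms=2/3b
5) 4776.119ms=16/3b +597.015ms=2/3b
6) 5373.134ms=6b +895.522ms=1b
7) 6268.657ms=7b +447.761ms=1/2b
8) 6716.418ms=15/2b +447.761ms=1/2b
Σ=8b of 8 (67bpm 4/4) — PASS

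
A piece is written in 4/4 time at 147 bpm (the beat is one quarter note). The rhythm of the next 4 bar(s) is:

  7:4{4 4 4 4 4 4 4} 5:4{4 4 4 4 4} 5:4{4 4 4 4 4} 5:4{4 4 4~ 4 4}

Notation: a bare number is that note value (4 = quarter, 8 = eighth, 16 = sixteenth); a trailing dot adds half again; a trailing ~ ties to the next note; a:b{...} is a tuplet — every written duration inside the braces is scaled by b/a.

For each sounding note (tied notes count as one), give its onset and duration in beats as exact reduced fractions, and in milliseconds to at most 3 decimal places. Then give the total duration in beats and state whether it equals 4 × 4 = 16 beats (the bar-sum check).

1) 0.0ms=0b +233.236ms=4/7b
2) 233.236ms=4/7b +233.236ms=4/7b
3) 466.472ms=8/7b +233.236ms=4/7b
4) 699.708ms=12/7b +233.236ms=4/7b
5) 932.945ms=16/7b +233.236ms=4/7b
6) 1166.181ms=20/7b +233.236ms=4/7b
7) 1399.417ms=24/7b +233.236ms=4/7b
8) 1632.653ms=4b +326.531ms=4/5b
9) 1959.184ms=24/5b +326.531ms=4/5b
10) 2285.714ms=28/5b +326.531ms=4/5b
11) 2612.245ms=32/5b +326.531ms=4/5b
12) 2938.776ms=36/5b +326.531ms=4/5b
13) 3265.306ms=8b +326.531ms=4/5b
14) 3591.837ms=44/5b +326.531ms=4/5b
15) 3918.367ms=48/5b +326.531ms=4/5b
16) 4244.898ms=52/5b +326.531ms=4/5b
17) 4571.429ms=56/5b +326.531ms=4/5b
18) 4897.959ms=12b +326.531ms=4/5b
19) 5224.49ms=64/5b +326.531ms=4/5b
20) 5551.02ms=68/5b +653.061ms=8/5b
21) 6204.082ms=76/5b +326.531ms=4/5b
Σ=16b of 16 (147bpm 4/4) — PASS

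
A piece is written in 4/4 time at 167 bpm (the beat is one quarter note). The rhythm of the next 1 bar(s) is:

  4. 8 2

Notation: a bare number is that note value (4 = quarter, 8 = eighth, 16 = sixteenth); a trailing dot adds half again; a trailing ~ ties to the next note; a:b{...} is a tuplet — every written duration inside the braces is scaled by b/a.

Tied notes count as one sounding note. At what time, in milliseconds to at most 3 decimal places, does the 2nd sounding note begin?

note 2 onset = 3/2b = 538.922ms

1. 0.0ms @ 0 + 538.922ms (3/2)
2. 538.922ms @ 3/2 + 179.641ms (1/2)
3. 718.563ms @ 2 + 718.563ms (2)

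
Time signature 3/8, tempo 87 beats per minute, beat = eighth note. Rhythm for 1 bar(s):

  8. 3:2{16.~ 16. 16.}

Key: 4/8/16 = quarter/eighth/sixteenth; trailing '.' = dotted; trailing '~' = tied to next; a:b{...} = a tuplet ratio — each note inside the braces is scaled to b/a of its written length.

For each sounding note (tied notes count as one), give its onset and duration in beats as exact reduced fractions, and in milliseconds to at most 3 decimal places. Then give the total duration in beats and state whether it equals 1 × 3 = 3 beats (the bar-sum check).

1) 0.0ms=0b +1034.483ms=3/2b
2) 1034.483ms=3/2b +689.655ms=1b
3) 1724.138ms=5/2b +344.828ms=1/2b
Σ=3b of 3 (87bpm 3/8) — PASS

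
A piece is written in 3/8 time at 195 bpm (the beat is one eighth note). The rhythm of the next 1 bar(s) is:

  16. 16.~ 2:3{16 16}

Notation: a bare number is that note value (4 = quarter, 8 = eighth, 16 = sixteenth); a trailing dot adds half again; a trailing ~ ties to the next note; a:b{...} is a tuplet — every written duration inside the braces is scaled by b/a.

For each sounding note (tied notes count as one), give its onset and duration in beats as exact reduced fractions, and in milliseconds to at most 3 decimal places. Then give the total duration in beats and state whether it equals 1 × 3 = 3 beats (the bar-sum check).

1) 0.0ms=0b +230.769ms=3/4b
2) 230.769ms=3/4b +461.538ms=3/2b
3) 692.308ms=9/4b +230.769ms=3/4b
Σ=3b of 3 (195bpm 3/8) — PASS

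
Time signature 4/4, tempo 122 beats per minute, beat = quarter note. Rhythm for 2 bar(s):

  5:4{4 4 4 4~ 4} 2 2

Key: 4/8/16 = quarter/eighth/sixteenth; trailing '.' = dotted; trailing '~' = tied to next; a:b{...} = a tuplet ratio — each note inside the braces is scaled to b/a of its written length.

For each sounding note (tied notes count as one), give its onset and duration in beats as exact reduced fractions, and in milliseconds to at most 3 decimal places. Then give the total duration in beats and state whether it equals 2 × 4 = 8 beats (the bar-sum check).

1) 0.0ms=0b +393.443ms=4/5b
2) 393.443ms=4/5b +393.443ms=4/5b
3) 786.885ms=8/5b +393.443ms=4/5b
4) 1180.328ms=12/5b +786.885ms=8/5b
5) 1967.213ms=4b +983.607ms=2b
6) 2950.82ms=6b +983.607ms=2b
Σ=8b of 8 (122bpm 4/4) — PASS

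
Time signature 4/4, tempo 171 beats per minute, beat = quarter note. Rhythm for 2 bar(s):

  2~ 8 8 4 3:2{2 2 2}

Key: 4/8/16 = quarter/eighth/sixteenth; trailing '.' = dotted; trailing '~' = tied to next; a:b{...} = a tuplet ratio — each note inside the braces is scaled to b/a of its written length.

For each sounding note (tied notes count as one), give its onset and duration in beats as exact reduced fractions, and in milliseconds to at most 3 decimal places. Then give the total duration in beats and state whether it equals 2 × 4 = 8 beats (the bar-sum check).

1) 0.0ms=0b +877.193ms=5/2b
2) 877.193ms=5/2b +175.439ms=1/2b
3) 1052.632ms=3b +350.877ms=1b
4) 1403.509ms=4b +467.836ms=4/3b
5) 1871.345ms=16/3b +467.836ms=4/3b
6) 2339.181ms=20/3b +467.836ms=4/3b
Σ=8b of 8 (171bpm 4/4) — PASS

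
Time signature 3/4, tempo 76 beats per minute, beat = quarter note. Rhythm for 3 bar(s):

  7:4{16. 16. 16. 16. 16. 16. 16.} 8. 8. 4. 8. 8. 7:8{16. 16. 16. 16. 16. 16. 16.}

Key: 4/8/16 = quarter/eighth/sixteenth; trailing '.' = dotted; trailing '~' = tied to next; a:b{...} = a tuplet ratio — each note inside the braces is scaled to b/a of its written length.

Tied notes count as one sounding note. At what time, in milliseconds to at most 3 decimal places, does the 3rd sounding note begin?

note 3 onset = 3/7b = 338.346ms

1. 0.0ms @ 0 + 169.173ms (3/14)
2. 169.173ms @ 3/14 + 169.173ms (3/14)
3. 338.346ms @ 3/7 + 169.173ms (3/14)
4. 507.519ms @ 9/14 + 169.173ms (3/14)
5. 676.692ms @ 6/7 + 169.173ms (3/14)
6. 845.865ms @ 15/14 + 169.173ms (3/14)
7. 1015.038ms @ 9/7 + 169.173ms (3/14)
8. 1184.211ms @ 3/2 + 592.105ms (3/4)
9. 1776.316ms @ 9/4 + 592.105ms (3/4)
10. 2368.421ms @ 3 + 1184.211ms (3/2)
11. 3552.632ms @ 9/2 + 592.105ms (3/4)
12. 4144.737ms @ 21/4 + 592.105ms (3/4)
13. 4736.842ms @ 6 + 338.346ms (3/7)
14. 5075.188ms @ 45/7 + 338.346ms (3/7)
15. 5413.534ms @ 48/7 + 338.346ms (3/7)
16. 5751.88ms @ 51/7 + 338.346ms (3/7)
17. 6090.226ms @ 54/7 + 338.346ms (3/7)
18. 6428.571ms @ 57/7 + 338.346ms (3/7)
19. 6766.917ms @ 60/7 + 338.346ms (3/7)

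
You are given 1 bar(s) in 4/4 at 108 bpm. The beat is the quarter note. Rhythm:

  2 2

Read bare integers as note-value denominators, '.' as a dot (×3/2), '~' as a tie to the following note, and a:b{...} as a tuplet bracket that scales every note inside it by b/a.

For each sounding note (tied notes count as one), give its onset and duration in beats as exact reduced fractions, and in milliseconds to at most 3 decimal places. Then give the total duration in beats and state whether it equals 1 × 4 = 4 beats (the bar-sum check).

1) 0.0ms=0b +1111.111ms=2b
2) 1111.111ms=2b +1111.111ms=2b
Σ=4b of 4 (108bpm 4/4) — PASS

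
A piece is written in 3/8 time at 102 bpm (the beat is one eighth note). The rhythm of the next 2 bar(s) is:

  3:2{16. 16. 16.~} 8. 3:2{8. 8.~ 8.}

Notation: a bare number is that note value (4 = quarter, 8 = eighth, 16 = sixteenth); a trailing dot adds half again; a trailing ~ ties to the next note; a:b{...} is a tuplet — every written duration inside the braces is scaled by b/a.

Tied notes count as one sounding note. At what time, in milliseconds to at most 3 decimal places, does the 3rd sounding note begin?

note 3 onset = 1b = 588.235ms

1. 0.0ms @ 0 + 294.118ms (1/2)
2. 294.118ms @ 1/2 + 294.118ms (1/2)
3. 588.235ms @ 1 + 1176.471ms (2)
4. 1764.706ms @ 3 + 588.235ms (1)
5. 2352.941ms @ 4 + 1176.471ms (2)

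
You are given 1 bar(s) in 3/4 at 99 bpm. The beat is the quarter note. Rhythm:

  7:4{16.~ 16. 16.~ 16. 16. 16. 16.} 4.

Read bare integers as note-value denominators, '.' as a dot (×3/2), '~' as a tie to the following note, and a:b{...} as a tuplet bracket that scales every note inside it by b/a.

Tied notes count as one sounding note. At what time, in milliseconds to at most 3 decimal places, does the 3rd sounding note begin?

1. 0.0ms @ 0 + 259.74ms (3/7)
2. 259.74ms @ 3/7 + 259.74ms (3/7)
3. 519.481ms @ 6/7 + 129.87ms (3/14)
4. 649.351ms @ 15/14 + 129.87ms (3/14)
5. 779.221ms @ 9/7 + 129.87ms (3/14)
6. 909.091ms @ 3/2 + 909.091ms (3/2)

note 3 onset = 6/7b = 519.481ms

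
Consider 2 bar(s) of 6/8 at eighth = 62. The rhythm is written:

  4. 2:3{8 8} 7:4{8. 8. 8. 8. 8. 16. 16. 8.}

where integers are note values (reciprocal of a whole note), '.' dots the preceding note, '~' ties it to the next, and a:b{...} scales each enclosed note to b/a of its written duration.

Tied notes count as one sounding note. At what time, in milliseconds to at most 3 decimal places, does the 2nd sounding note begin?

1. 0.0ms @ 0 + 2903.226ms (3)
2. 2903.226ms @ 3 + 1451.613ms (3/2)
3. 4354.839ms @ 9/2 + 1451.613ms (3/2)
4. 5806.452ms @ 6 + 829.493ms (6/7)
5. 6635.945ms @ 48/7 + 829.493ms (6/7)
6. 7465.438ms @ 54/7 + 829.493ms (6/7)
7. 8294.931ms @ 60/7 + 829.493ms (6/7)
8. 9124.424ms @ 66/7 + 829.493ms (6/7)
9. 9953.917ms @ 72/7 + 414.747ms (3/7)
10. 10368.664ms @ 75/7 + 414.747ms (3/7)
11. 10783.41ms @ 78/7 + 829.493ms (6/7)

note 2 onset = 3b = 2903.226ms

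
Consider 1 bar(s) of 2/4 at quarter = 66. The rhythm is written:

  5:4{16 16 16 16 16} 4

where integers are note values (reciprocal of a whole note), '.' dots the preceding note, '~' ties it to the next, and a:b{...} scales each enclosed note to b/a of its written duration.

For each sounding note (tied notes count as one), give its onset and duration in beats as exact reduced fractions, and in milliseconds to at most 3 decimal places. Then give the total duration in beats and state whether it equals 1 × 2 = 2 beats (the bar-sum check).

1) 0.0ms=0b +181.818ms=1/5b
2) 181.818ms=1/5b +181.818ms=1/5b
3) 363.636ms=2/5b +181.818ms=1/5b
4) 545.455ms=3/5b +181.818ms=1/5b
5) 727.273ms=4/5b +181.818ms=1/5b
6) 909.091ms=1b +909.091ms=1b
Σ=2b of 2 (66bpm 2/4) — PASS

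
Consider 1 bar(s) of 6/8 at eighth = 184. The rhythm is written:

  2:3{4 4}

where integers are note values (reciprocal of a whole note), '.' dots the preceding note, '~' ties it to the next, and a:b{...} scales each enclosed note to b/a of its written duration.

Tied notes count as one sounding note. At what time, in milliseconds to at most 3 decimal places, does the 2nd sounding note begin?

1. 0.0ms @ 0 + 978.261ms (3)
2. 978.261ms @ 3 + 978.261ms (3)

note 2 onset = 3b = 978.261ms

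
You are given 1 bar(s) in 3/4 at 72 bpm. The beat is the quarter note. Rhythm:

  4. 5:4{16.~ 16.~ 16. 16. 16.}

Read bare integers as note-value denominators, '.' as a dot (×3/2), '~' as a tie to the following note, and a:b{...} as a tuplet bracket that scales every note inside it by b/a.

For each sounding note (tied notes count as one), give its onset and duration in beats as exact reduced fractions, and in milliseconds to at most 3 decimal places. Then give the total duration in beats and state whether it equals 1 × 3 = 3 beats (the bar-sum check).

1) 0.0ms=0b +1250.0ms=3/2b
2) 1250.0ms=3/2b +750.0ms=9/10b
3) 2000.0ms=12/5b +250.0ms=3/10b
4) 2250.0ms=27/10b +250.0ms=3/10b
Σ=3b of 3 (72bpm 3/4) — PASS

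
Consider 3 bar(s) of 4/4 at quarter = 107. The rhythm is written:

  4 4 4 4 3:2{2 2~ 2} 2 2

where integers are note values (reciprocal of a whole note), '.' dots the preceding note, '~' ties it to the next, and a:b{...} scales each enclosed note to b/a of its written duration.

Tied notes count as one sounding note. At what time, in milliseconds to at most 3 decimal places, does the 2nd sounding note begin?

1. 0.0ms @ 0 + 560.748ms (1)
2. 560.748ms @ 1 + 560.748ms (1)
3. 1121.495ms @ 2 + 560.748ms (1)
4. 1682.243ms @ 3 + 560.748ms (1)
5. 2242.991ms @ 4 + 747.664ms (4/3)
6. 2990.654ms @ 16/3 + 1495.327ms (8/3)
7. 4485.981ms @ 8 + 1121.495ms (2)
8. 5607.477ms @ 10 + 1121.495ms (2)

note 2 onset = 1b = 560.748ms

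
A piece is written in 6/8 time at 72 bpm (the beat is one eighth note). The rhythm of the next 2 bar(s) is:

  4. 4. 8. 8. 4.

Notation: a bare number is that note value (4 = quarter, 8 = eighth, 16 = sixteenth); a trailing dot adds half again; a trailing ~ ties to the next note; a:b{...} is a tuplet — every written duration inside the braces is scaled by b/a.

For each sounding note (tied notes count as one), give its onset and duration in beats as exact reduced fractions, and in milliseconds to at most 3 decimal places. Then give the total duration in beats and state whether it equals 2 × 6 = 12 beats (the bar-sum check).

1) 0.0ms=0b +2500.0ms=3b
2) 2500.0ms=3b +2500.0ms=3b
3) 5000.0ms=6b +1250.0ms=3/2b
4) 6250.0ms=15/2b +1250.0ms=3/2b
5) 7500.0ms=9b +2500.0ms=3b
Σ=12b of 12 (72bpm 6/8) — PASS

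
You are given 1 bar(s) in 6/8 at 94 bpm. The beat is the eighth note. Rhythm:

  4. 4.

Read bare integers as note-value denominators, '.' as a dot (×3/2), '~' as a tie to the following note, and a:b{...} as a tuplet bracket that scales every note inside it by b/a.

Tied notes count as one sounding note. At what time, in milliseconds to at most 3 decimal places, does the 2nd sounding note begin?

1. 0.0ms @ 0 + 1914.894ms (3)
2. 1914.894ms @ 3 + 1914.894ms (3)

note 2 onset = 3b = 1914.894ms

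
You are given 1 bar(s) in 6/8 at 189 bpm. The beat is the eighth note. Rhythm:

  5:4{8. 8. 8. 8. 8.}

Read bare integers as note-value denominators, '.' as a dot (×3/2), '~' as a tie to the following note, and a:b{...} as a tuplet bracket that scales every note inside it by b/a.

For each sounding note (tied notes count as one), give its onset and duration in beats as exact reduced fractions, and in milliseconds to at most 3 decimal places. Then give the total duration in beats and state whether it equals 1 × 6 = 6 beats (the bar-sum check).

1) 0.0ms=0b +380.952ms=6/5b
2) 380.952ms=6/5b +380.952ms=6/5b
3) 761.905ms=12/5b +380.952ms=6/5b
4) 1142.857ms=18/5b +380.952ms=6/5b
5) 1523.81ms=24/5b +380.952ms=6/5b
Σ=6b of 6 (189bpm 6/8) — PASS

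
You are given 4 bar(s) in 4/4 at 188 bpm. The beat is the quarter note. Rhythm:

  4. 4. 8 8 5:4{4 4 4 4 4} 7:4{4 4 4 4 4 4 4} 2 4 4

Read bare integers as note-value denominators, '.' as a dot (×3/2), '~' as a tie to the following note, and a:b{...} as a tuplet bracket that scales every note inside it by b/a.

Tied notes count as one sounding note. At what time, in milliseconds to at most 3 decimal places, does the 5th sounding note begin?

1. 0.0ms @ 0 + 478.723ms (3/2)
2. 478.723ms @ 3/2 + 478.723ms (3/2)
3. 957.447ms @ 3 + 159.574ms (1/2)
4. 1117.021ms @ 7/2 + 159.574ms (1/2)
5. 1276.596ms @ 4 + 255.319ms (4/5)
6. 1531.915ms @ 24/5 + 255.319ms (4/5)
7. 1787.234ms @ 28/5 + 255.319ms (4/5)
8. 2042.553ms @ 32/5 + 255.319ms (4/5)
9. 2297.872ms @ 36/5 + 255.319ms (4/5)
10. 2553.191ms @ 8 + 182.371ms (4/7)
11. 2735.562ms @ 60/7 + 182.371ms (4/7)
12. 2917.933ms @ 64/7 + 182.371ms (4/7)
13. 3100.304ms @ 68/7 + 182.371ms (4/7)
14. 3282.675ms @ 72/7 + 182.371ms (4/7)
15. 3465.046ms @ 76/7 + 182.371ms (4/7)
16. 3647.416ms @ 80/7 + 182.371ms (4/7)
17. 3829.787ms @ 12 + 638.298ms (2)
18. 4468.085ms @ 14 + 319.149ms (1)
19. 4787.234ms @ 15 + 319.149ms (1)

note 5 onset = 4b = 1276.596ms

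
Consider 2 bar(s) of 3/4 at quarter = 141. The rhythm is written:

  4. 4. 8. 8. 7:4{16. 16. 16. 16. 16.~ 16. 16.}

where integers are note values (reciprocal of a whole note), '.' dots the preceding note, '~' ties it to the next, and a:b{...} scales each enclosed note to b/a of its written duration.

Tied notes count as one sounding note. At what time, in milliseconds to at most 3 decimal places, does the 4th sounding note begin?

note 4 onset = 15/4b = 1595.745ms

1. 0.0ms @ 0 + 638.298ms (3/2)
2. 638.298ms @ 3/2 + 638.298ms (3/2)
3. 1276.596ms @ 3 + 319.149ms (3/4)
4. 1595.745ms @ 15/4 + 319.149ms (3/4)
5. 1914.894ms @ 9/2 + 91.185ms (3/14)
6. 2006.079ms @ 33/7 + 91.185ms (3/14)
7. 2097.264ms @ 69/14 + 91.185ms (3/14)
8. 2188.45ms @ 36/7 + 91.185ms (3/14)
9. 2279.635ms @ 75/14 + 182.371ms (3/7)
10. 2462.006ms @ 81/14 + 91.185ms (3/14)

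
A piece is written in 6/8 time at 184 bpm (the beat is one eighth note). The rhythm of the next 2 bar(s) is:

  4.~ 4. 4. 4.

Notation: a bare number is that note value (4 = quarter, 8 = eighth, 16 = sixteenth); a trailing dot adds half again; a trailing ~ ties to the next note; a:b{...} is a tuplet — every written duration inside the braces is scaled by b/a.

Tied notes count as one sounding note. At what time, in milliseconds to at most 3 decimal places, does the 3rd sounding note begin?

1. 0.0ms @ 0 + 1956.522ms (6)
2. 1956.522ms @ 6 + 978.261ms (3)
3. 2934.783ms @ 9 + 978.261ms (3)

note 3 onset = 9b = 2934.783ms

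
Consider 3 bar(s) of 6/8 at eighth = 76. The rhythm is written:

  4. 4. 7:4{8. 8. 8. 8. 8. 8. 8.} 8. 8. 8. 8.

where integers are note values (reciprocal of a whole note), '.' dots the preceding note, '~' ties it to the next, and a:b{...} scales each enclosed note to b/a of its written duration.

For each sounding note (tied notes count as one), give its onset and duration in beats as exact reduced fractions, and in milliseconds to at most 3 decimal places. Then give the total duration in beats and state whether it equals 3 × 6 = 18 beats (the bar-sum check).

1) 0.0ms=0b +2368.421ms=3b
2) 2368.421ms=3b +2368.421ms=3b
3) 4736.842ms=6b +676.692ms=6/7b
4) 5413.534ms=48/7b +676.692ms=6/7b
5) 6090.226ms=54/7b +676.692ms=6/7b
6) 6766.917ms=60/7b +676.692ms=6/7b
7) 7443.609ms=66/7b +676.692ms=6/7b
8) 8120.301ms=72/7b +676.692ms=6/7b
9) 8796.992ms=78/7b +676.692ms=6/7b
10) 9473.684ms=12b +1184.211ms=3/2b
11) 10657.895ms=27/2b +1184.211ms=3/2b
12) 11842.105ms=15b +1184.211ms=3/2b
13) 13026.316ms=33/2b +1184.211ms=3/2b
Σ=18b of 18 (76bpm 6/8) — PASS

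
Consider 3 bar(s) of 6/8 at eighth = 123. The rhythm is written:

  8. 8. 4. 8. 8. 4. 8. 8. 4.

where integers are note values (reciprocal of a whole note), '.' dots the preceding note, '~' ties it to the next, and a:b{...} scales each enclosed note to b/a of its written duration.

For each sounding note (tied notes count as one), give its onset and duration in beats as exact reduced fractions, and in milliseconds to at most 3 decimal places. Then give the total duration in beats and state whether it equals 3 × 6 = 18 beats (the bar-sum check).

1) 0.0ms=0b +731.707ms=3/2b
2) 731.707ms=3/2b +731.707ms=3/2b
3) 1463.415ms=3b +1463.415ms=3b
4) 2926.829ms=6b +731.707ms=3/2b
5) 3658.537ms=15/2b +731.707ms=3/2b
6) 4390.244ms=9b +1463.415ms=3b
7) 5853.659ms=12b +731.707ms=3/2b
8) 6585.366ms=27/2b +731.707ms=3/2b
9) 7317.073ms=15b +1463.415ms=3b
Σ=18b of 18 (123bpm 6/8) — PASS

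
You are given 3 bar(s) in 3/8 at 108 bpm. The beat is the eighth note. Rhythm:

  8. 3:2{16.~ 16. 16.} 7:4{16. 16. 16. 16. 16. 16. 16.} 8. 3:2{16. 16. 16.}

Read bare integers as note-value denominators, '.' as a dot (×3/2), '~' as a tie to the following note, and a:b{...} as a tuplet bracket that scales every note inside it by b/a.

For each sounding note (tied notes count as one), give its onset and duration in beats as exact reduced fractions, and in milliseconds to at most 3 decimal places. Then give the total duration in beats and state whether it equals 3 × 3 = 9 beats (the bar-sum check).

1) 0.0ms=0b +833.333ms=3/2b
2) 833.333ms=3/2b +555.556ms=1b
3) 1388.889ms=5/2b +277.778ms=1/2b
4) 1666.667ms=3b +238.095ms=3/7b
5) 1904.762ms=24/7b +238.095ms=3/7b
6) 2142.857ms=27/7b +238.095ms=3/7b
7) 2380.952ms=30/7b +238.095ms=3/7b
8) 2619.048ms=33/7b +238.095ms=3/7b
9) 2857.143ms=36/7b +238.095ms=3/7b
10) 3095.238ms=39/7b +238.095ms=3/7b
11) 3333.333ms=6b +833.333ms=3/2b
12) 4166.667ms=15/2b +277.778ms=1/2b
13) 4444.444ms=8b +277.778ms=1/2b
14) 4722.222ms=17/2b +277.778ms=1/2b
Σ=9b of 9 (108bpm 3/8) — PASS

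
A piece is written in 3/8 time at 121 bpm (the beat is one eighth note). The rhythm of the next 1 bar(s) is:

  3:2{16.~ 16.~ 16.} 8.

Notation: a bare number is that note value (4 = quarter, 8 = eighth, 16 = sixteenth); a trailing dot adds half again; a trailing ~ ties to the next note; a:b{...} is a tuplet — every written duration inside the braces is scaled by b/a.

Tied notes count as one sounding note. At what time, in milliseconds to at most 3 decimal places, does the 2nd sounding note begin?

1. 0.0ms @ 0 + 743.802ms (3/2)
2. 743.802ms @ 3/2 + 743.802ms (3/2)

note 2 onset = 3/2b = 743.802ms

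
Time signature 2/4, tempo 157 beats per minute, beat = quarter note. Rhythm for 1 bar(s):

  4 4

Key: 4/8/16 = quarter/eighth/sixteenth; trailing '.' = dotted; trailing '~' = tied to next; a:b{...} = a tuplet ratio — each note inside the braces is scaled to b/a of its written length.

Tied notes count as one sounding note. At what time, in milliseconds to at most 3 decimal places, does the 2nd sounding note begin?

1. 0.0ms @ 0 + 382.166ms (1)
2. 382.166ms @ 1 + 382.166ms (1)

note 2 onset = 1b = 382.166ms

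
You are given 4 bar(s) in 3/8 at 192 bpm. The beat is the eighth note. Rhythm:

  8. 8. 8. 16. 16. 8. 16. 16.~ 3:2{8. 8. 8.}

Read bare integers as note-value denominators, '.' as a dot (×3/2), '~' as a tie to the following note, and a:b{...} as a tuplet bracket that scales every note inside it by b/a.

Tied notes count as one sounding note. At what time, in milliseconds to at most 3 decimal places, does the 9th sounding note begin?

note 9 onset = 10b = 3125.0ms

1. 0.0ms @ 0 + 468.75ms (3/2)
2. 468.75ms @ 3/2 + 468.75ms (3/2)
3. 937.5ms @ 3 + 468.75ms (3/2)
4. 1406.25ms @ 9/2 + 234.375ms (3/4)
5. 1640.625ms @ 21/4 + 234.375ms (3/4)
6. 1875.0ms @ 6 + 468.75ms (3/2)
7. 2343.75ms @ 15/2 + 234.375ms (3/4)
8. 2578.125ms @ 33/4 + 546.875ms (7/4)
9. 3125.0ms @ 10 + 312.5ms (1)
10. 3437.5ms @ 11 + 312.5ms (1)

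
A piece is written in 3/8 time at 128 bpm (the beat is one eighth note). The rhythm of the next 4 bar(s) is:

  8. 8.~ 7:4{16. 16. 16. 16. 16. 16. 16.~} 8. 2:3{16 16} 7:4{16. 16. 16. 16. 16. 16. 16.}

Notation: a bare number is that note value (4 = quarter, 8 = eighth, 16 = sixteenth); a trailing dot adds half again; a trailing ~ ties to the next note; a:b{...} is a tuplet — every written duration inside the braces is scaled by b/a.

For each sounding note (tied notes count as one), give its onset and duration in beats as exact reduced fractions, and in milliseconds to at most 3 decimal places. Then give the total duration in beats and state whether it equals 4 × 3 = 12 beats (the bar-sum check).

1) 0.0ms=0b +703.125ms=3/2b
2) 703.125ms=3/2b +904.018ms=27/14b
3) 1607.143ms=24/7b +200.893ms=3/7b
4) 1808.036ms=27/7b +200.893ms=3/7b
5) 2008.929ms=30/7b +200.893ms=3/7b
6) 2209.821ms=33/7b +200.893ms=3/7b
7) 2410.714ms=36/7b +200.893ms=3/7b
8) 2611.607ms=39/7b +904.018ms=27/14b
9) 3515.625ms=15/2b +351.562ms=3/4b
10) 3867.188ms=33/4b +351.562ms=3/4b
11) 4218.75ms=9b +200.893ms=3/7b
12) 4419.643ms=66/7b +200.893ms=3/7b
13) 4620.536ms=69/7b +200.893ms=3/7b
14) 4821.429ms=72/7b +200.893ms=3/7b
15) 5022.321ms=75/7b +200.893ms=3/7b
16) 5223.214ms=78/7b +200.893ms=3/7b
17) 5424.107ms=81/7b +200.893ms=3/7b
Σ=12b of 12 (128bpm 3/8) — PASS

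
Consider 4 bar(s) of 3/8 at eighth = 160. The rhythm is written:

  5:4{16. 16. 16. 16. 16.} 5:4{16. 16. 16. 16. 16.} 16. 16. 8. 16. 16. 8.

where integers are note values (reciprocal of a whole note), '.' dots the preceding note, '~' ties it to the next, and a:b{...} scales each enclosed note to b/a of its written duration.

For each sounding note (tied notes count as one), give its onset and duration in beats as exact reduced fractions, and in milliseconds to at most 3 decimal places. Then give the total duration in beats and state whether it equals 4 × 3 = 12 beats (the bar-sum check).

1) 0.0ms=0b +225.0ms=3/5b
2) 225.0ms=3/5b +225.0ms=3/5b
3) 450.0ms=6/5b +225.0ms=3/5b
4) 675.0ms=9/5b +225.0ms=3/5b
5) 900.0ms=12/5b +225.0ms=3/5b
6) 1125.0ms=3b +225.0ms=3/5b
7) 1350.0ms=18/5b +225.0ms=3/5b
8) 1575.0ms=21/5b +225.0ms=3/5b
9) 1800.0ms=24/5b +225.0ms=3/5b
10) 2025.0ms=27/5b +225.0ms=3/5b
11) 2250.0ms=6b +281.25ms=3/4b
12) 2531.25ms=27/4b +281.25ms=3/4b
13) 2812.5ms=15/2b +562.5ms=3/2b
14) 3375.0ms=9b +281.25ms=3/4b
15) 3656.25ms=39/4b +281.25ms=3/4b
16) 3937.5ms=21/2b +562.5ms=3/2b
Σ=12b of 12 (160bpm 3/8) — PASS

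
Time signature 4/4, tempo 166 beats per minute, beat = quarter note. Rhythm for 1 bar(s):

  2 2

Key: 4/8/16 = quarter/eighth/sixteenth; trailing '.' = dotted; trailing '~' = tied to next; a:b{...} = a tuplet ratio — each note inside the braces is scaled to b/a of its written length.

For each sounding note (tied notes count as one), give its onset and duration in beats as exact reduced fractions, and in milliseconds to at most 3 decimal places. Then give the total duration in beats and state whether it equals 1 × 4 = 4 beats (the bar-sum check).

1) 0.0ms=0b +722.892ms=2b
2) 722.892ms=2b +722.892ms=2b
Σ=4b of 4 (166bpm 4/4) — PASS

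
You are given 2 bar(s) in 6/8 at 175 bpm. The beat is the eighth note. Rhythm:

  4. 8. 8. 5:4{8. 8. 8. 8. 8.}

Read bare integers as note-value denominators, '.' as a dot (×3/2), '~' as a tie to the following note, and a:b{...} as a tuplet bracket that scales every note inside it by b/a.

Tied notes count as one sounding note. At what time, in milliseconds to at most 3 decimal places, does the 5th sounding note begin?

note 5 onset = 36/5b = 2468.571ms

1. 0.0ms @ 0 + 1028.571ms (3)
2. 1028.571ms @ 3 + 514.286ms (3/2)
3. 1542.857ms @ 9/2 + 514.286ms (3/2)
4. 2057.143ms @ 6 + 411.429ms (6/5)
5. 2468.571ms @ 36/5 + 411.429ms (6/5)
6. 2880.0ms @ 42/5 + 411.429ms (6/5)
7. 3291.429ms @ 48/5 + 411.429ms (6/5)
8. 3702.857ms @ 54/5 + 411.429ms (6/5)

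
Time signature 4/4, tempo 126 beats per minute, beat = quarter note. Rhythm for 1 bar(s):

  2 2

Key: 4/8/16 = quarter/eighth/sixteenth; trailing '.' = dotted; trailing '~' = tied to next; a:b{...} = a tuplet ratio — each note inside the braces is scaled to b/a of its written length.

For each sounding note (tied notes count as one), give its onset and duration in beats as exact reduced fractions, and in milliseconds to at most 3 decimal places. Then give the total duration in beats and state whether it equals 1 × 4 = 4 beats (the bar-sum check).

1) 0.0ms=0b +952.381ms=2b
2) 952.381ms=2b +952.381ms=2b
Σ=4b of 4 (126bpm 4/4) — PASS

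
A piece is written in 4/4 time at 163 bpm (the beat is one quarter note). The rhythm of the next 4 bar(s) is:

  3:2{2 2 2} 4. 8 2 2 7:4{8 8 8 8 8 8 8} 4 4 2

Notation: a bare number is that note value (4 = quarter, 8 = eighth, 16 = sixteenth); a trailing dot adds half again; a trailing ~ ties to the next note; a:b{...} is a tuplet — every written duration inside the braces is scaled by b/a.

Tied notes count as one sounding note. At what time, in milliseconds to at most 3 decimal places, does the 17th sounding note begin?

1. 0.0ms @ 0 + 490.798ms (4/3)
2. 490.798ms @ 4/3 + 490.798ms (4/3)
3. 981.595ms @ 8/3 + 490.798ms (4/3)
4. 1472.393ms @ 4 + 552.147ms (3/2)
5. 2024.54ms @ 11/2 + 184.049ms (1/2)
6. 2208.589ms @ 6 + 736.196ms (2)
7. 2944.785ms @ 8 + 736.196ms (2)
8. 3680.982ms @ 10 + 105.171ms (2/7)
9. 3786.152ms @ 72/7 + 105.171ms (2/7)
10. 3891.323ms @ 74/7 + 105.171ms (2/7)
11. 3996.494ms @ 76/7 + 105.171ms (2/7)
12. 4101.665ms @ 78/7 + 105.171ms (2/7)
13. 4206.836ms @ 80/7 + 105.171ms (2/7)
14. 4312.007ms @ 82/7 + 105.171ms (2/7)
15. 4417.178ms @ 12 + 368.098ms (1)
16. 4785.276ms @ 13 + 368.098ms (1)
17. 5153.374ms @ 14 + 736.196ms (2)

note 17 onset = 14b = 5153.374ms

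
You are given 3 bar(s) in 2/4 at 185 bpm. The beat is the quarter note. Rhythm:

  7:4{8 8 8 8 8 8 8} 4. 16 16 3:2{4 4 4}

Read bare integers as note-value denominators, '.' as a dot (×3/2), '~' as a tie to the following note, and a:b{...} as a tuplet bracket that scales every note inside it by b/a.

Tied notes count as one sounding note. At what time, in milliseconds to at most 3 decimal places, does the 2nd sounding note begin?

note 2 onset = 2/7b = 92.664ms

1. 0.0ms @ 0 + 92.664ms (2/7)
2. 92.664ms @ 2/7 + 92.664ms (2/7)
3. 185.328ms @ 4/7 + 92.664ms (2/7)
4. 277.992ms @ 6/7 + 92.664ms (2/7)
5. 370.656ms @ 8/7 + 92.664ms (2/7)
6. 463.32ms @ 10/7 + 92.664ms (2/7)
7. 555.985ms @ 12/7 + 92.664ms (2/7)
8. 648.649ms @ 2 + 486.486ms (3/2)
9. 1135.135ms @ 7/2 + 81.081ms (1/4)
10. 1216.216ms @ 15/4 + 81.081ms (1/4)
11. 1297.297ms @ 4 + 216.216ms (2/3)
12. 1513.514ms @ 14/3 + 216.216ms (2/3)
13. 1729.73ms @ 16/3 + 216.216ms (2/3)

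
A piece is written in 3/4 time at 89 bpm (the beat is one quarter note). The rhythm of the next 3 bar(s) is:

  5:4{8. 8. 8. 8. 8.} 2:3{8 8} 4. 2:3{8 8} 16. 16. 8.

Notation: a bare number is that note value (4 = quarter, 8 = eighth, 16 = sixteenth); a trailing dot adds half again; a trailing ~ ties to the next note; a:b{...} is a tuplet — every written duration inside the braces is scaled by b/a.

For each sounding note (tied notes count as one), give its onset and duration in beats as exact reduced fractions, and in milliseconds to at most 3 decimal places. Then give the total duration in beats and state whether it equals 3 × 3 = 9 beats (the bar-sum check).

1) 0.0ms=0b +404.494ms=3/5b
2) 404.494ms=3/5b +404.494ms=3/5b
3) 808.989ms=6/5b +404.494ms=3/5b
4) 1213.483ms=9/5b +404.494ms=3/5b
5) 1617.978ms=12/5b +404.494ms=3/5b
6) 2022.472ms=3b +505.618ms=3/4b
7) 2528.09ms=15/4b +505.618ms=3/4b
8) 3033.708ms=9/2b +1011.236ms=3/2b
9) 4044.944ms=6b +505.618ms=3/4b
10) 4550.562ms=27/4b +505.618ms=3/4b
11) 5056.18ms=15/2b +252.809ms=3/8b
12) 5308.989ms=63/8b +252.809ms=3/8b
13) 5561.798ms=33/4b +505.618ms=3/4b
Σ=9b of 9 (89bpm 3/4) — PASS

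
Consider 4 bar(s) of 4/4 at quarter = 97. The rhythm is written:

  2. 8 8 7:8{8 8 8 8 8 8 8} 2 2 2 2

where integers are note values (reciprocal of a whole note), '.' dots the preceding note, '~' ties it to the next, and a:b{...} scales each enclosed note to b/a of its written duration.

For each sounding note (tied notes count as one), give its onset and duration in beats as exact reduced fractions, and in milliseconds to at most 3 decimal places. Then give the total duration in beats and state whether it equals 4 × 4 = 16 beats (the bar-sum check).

1) 0.0ms=0b +1855.67ms=3b
2) 1855.67ms=3b +309.278ms=1/2b
3) 2164.948ms=7/2b +309.278ms=1/2b
4) 2474.227ms=4b +353.461ms=4/7b
5) 2827.688ms=32/7b +353.461ms=4/7b
6) 3181.149ms=36/7b +353.461ms=4/7b
7) 3534.61ms=40/7b +353.461ms=4/7b
8) 3888.071ms=44/7b +353.461ms=4/7b
9) 4241.532ms=48/7b +353.461ms=4/7b
10) 4594.993ms=52/7b +353.461ms=4/7b
11) 4948.454ms=8b +1237.113ms=2b
12) 6185.567ms=10b +1237.113ms=2b
13) 7422.68ms=12b +1237.113ms=2b
14) 8659.794ms=14b +1237.113ms=2b
Σ=16b of 16 (97bpm 4/4) — PASS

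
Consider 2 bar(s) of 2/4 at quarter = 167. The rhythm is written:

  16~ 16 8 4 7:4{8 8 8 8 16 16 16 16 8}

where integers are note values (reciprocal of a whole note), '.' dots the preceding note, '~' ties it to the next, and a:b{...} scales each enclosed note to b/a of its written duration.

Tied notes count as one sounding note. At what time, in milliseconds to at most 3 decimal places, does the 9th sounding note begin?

1. 0.0ms @ 0 + 179.641ms (1/2)
2. 179.641ms @ 1/2 + 179.641ms (1/2)
3. 359.281ms @ 1 + 359.281ms (1)
4. 718.563ms @ 2 + 102.652ms (2/7)
5. 821.215ms @ 16/7 + 102.652ms (2/7)
6. 923.867ms @ 18/7 + 102.652ms (2/7)
7. 1026.518ms @ 20/7 + 102.652ms (2/7)
8. 1129.17ms @ 22/7 + 51.326ms (1/7)
9. 1180.496ms @ 23/7 + 51.326ms (1/7)
10. 1231.822ms @ 24/7 + 51.326ms (1/7)
11. 1283.148ms @ 25/7 + 51.326ms (1/7)
12. 1334.474ms @ 26/7 + 102.652ms (2/7)

note 9 onset = 23/7b = 1180.496ms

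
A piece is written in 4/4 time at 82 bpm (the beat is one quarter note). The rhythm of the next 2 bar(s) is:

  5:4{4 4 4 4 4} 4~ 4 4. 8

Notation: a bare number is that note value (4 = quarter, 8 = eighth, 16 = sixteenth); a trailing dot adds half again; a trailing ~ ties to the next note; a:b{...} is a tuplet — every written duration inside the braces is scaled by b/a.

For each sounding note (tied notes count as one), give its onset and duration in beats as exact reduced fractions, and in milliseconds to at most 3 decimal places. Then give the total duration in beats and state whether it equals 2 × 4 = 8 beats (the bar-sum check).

1) 0.0ms=0b +585.366ms=4/5b
2) 585.366ms=4/5b +585.366ms=4/5b
3) 1170.732ms=8/5b +585.366ms=4/5b
4) 1756.098ms=12/5b +585.366ms=4/5b
5) 2341.463ms=16/5b +585.366ms=4/5b
6) 2926.829ms=4b +1463.415ms=2b
7) 4390.244ms=6b +1097.561ms=3/2b
8) 5487.805ms=15/2b +365.854ms=1/2b
Σ=8b of 8 (82bpm 4/4) — PASS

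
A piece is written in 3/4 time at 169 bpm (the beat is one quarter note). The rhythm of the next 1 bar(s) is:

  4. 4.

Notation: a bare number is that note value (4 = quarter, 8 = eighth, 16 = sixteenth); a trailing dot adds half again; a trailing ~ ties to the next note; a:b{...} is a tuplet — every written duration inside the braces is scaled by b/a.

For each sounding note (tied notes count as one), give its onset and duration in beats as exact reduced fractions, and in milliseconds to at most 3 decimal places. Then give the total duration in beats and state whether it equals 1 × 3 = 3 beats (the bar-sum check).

1) 0.0ms=0b +532.544ms=3/2b
2) 532.544ms=3/2b +532.544ms=3/2b
Σ=3b of 3 (169bpm 3/4) — PASS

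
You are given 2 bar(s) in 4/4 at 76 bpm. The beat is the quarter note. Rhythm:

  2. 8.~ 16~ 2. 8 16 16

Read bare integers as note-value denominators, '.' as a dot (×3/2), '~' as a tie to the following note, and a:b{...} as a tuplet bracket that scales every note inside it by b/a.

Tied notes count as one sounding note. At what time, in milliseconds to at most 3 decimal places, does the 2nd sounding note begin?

note 2 onset = 3b = 2368.421ms

1. 0.0ms @ 0 + 2368.421ms (3)
2. 2368.421ms @ 3 + 3157.895ms (4)
3. 5526.316ms @ 7 + 394.737ms (1/2)
4. 5921.053ms @ 15/2 + 197.368ms (1/4)
5. 6118.421ms @ 31/4 + 197.368ms (1/4)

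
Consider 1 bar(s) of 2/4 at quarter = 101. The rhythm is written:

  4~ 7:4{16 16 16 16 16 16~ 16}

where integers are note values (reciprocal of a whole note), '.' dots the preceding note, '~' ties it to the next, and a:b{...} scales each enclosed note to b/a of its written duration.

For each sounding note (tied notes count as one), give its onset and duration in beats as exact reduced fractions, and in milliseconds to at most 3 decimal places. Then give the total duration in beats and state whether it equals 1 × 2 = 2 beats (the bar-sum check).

1) 0.0ms=0b +678.925ms=8/7b
2) 678.925ms=8/7b +84.866ms=1/7b
3) 763.791ms=9/7b +84.866ms=1/7b
4) 848.656ms=10/7b +84.866ms=1/7b
5) 933.522ms=11/7b +84.866ms=1/7b
6) 1018.388ms=12/7b +169.731ms=2/7b
Σ=2b of 2 (101bpm 2/4) — PASS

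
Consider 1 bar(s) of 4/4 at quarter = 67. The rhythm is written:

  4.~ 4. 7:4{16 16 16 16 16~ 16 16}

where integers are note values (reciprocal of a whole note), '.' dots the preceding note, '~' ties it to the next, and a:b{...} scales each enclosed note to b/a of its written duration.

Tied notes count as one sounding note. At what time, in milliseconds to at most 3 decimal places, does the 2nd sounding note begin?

note 2 onset = 3b = 2686.567ms

1. 0.0ms @ 0 + 2686.567ms (3)
2. 2686.567ms @ 3 + 127.932ms (1/7)
3. 2814.499ms @ 22/7 + 127.932ms (1/7)
4. 2942.431ms @ 23/7 + 127.932ms (1/7)
5. 3070.362ms @ 24/7 + 127.932ms (1/7)
6. 3198.294ms @ 25/7 + 255.864ms (2/7)
7. 3454.158ms @ 27/7 + 127.932ms (1/7)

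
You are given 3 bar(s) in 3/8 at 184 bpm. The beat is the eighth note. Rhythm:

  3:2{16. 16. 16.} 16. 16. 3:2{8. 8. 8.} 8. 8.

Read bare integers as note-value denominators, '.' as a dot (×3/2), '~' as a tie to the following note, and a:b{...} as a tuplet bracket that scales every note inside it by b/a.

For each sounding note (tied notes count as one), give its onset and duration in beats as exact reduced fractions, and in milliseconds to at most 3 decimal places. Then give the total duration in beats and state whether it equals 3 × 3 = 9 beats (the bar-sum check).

1) 0.0ms=0b +163.043ms=1/2b
2) 163.043ms=1/2b +163.043ms=1/2b
3) 326.087ms=1b +163.043ms=1/2b
4) 489.13ms=3/2b +244.565ms=3/4b
5) 733.696ms=9/4b +244.565ms=3/4b
6) 978.261ms=3b +326.087ms=1b
7) 1304.348ms=4b +326.087ms=1b
8) 1630.435ms=5b +326.087ms=1b
9) 1956.522ms=6b +489.13ms=3/2b
10) 2445.652ms=15/2b +489.13ms=3/2b
Σ=9b of 9 (184bpm 3/8) — PASS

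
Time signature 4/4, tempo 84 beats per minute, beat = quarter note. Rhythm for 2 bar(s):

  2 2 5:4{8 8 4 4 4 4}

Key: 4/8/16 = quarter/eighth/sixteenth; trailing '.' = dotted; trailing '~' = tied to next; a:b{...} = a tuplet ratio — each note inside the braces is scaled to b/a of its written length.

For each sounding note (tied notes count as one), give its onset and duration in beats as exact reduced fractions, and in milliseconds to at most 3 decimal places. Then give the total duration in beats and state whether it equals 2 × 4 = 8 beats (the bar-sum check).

1) 0.0ms=0b +1428.571ms=2b
2) 1428.571ms=2b +1428.571ms=2b
3) 2857.143ms=4b +285.714ms=2/5b
4) 3142.857ms=22/5b +285.714ms=2/5b
5) 3428.571ms=24/5b +571.429ms=4/5b
6) 4000.0ms=28/5b +571.429ms=4/5b
7) 4571.429ms=32/5b +571.429ms=4/5b
8) 5142.857ms=36/5b +571.429ms=4/5b
Σ=8b of 8 (84bpm 4/4) — PASS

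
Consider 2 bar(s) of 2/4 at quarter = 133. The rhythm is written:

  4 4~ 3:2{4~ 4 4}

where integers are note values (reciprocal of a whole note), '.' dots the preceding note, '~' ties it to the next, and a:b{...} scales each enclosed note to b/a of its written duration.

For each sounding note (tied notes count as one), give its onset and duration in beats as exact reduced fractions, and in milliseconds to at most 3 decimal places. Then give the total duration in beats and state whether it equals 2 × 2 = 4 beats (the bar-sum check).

1) 0.0ms=0b +451.128ms=1b
2) 451.128ms=1b +1052.632ms=7/3b
3) 1503.759ms=10/3b +300.752ms=2/3b
Σ=4b of 4 (133bpm 2/4) — PASS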